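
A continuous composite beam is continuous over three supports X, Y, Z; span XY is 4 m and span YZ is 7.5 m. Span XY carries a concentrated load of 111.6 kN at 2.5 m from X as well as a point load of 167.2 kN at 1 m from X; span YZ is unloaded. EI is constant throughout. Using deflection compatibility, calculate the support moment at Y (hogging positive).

M_Y = 56.83 kN·m

Insert a hinge at Y; M_Y is the redundant, and each span becomes simply supported.
Rotations at Y on the released spans (each span's end-slope, ×1/EI):
  span XY: point load 111.6 at a = 2.5: Pab(L + a)/(6LEI) = 113.3/EI
  span XY: point load 167.2 at a = 1: Pab(L + a)/(6LEI) = 104.5/EI
  relative rotation θ_0 = (217.8 + 0)/EI = 217.8/EI
A unit hogging moment at Y produces rotation L₁/(3EI) + L₂/(3EI) = 3.833/EI.
Compatibility: M_Y·(L₁+L₂)/(3EI) = θ_0, giving M_Y = 56.83 kN·m (hogging).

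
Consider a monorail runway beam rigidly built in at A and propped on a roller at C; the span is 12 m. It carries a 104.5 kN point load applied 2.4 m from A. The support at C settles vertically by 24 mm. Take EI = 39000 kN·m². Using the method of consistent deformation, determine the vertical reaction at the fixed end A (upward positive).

Choose R_C as the redundant. The primary structure is the cantilever fixed at A.
Primary-structure tip deflection at C by superposition:
  point load 104.5 at a = 2.4: Pa²(3L − a)/(6EI) = 3371/EI
Flexibility coefficient — unit upward force at C: δ_{CC} = L³/(3EI) = 576/EI.
With EI = 39000 kN·m²: δ_0 = 0.08643 m and δ_{CC} = 0.014769 m/kN.
Compatibility — the beam at C must follow the support down by 0.024 m: δ_0 − R_C·δ_{CC} = 0.024, so R_C = (0.08643 − 0.024)/0.014769 = 4.227 kN.
Vertical equilibrium: R_A = ΣP − R_C = 104.5 − 4.227 = 100.3 kN.

R_A = 100.3 kN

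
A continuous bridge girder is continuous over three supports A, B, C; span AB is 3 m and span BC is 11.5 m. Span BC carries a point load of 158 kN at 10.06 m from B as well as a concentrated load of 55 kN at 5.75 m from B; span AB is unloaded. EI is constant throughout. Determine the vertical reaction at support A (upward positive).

R_A = -60.96 kN

Insert a hinge at B; M_B is the redundant, and each span becomes simply supported.
Discontinuity in slope at B on the released structure — sum the simple-span end rotations:
  span BC: point load 158 at a = 10.06: Pab(L + b)/(6LEI) = 429.2/EI
  span BC: point load 55 at a = 5.75: Pab(L + b)/(6LEI) = 454.6/EI
  relative rotation θ_0 = (0 + 883.9)/EI = 883.9/EI
A unit hogging moment at B produces rotation L₁/(3EI) + L₂/(3EI) = 4.833/EI.
Compatibility: M_B·(L₁+L₂)/(3EI) = θ_0, giving M_B = 182.9 kN·m (hogging).
Span AB, ΣM about A with M_B applied at B: R_B^{AB}·3 = 0 + 182.9, so R_B^{AB} = 60.96 kN and R_A = 0 − 60.96 = -60.96 kN.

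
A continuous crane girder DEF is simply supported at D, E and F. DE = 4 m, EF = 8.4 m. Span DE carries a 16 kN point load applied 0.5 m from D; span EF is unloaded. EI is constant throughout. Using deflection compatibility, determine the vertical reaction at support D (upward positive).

R_D = 13.68 kN

Release continuity at E by inserting a hinge; the redundant is the internal moment M_E. The primary structure is two simply-supported spans DE and EF.
Discontinuity in slope at E on the released structure — sum the simple-span end rotations:
  span DE: point load 16 at a = 0.5: Pab(L + a)/(6LEI) = 5.25/EI
  relative rotation θ_0 = (5.25 + 0)/EI = 5.25/EI
A unit hogging moment at E produces rotation L₁/(3EI) + L₂/(3EI) = 4.133/EI.
Slope continuity at E: θ_0 = M_E·4.133/EI, so M_E = 5.25/4.133 = 1.27 kN·m (hogging).
Span DE, ΣM about D with M_E applied at E: R_E^{DE}·4 = 8 + 1.27, so R_E^{DE} = 2.318 kN and R_D = 16 − 2.318 = 13.68 kN.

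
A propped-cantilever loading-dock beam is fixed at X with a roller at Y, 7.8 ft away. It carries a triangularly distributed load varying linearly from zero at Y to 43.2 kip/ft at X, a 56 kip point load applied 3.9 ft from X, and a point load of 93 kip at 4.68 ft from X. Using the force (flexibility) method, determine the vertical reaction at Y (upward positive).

R_Y = 91.37 kip

Remove the prop at Y; the released (primary) structure is a cantilever built in at X.
Downward deflection at the released point Y due to the loads:
  triangular load, peak 43.2 at the fixed end: w₀L⁴/(30EI) = 5330/EI
  point load 56 at a = 3.9: Pa²(3L − a)/(6EI) = 2768/EI
  point load 93 at a = 4.68: Pa²(3L − a)/(6EI) = 6355/EI
  δ_0 = 14454/EI
Flexibility coefficient — unit upward force at Y: δ_{YY} = L³/(3EI) = 158.2/EI.
The prop prevents deflection at Y: R_Y = δ_0/δ_{YY} = 14454/158.2 = 91.37 kip.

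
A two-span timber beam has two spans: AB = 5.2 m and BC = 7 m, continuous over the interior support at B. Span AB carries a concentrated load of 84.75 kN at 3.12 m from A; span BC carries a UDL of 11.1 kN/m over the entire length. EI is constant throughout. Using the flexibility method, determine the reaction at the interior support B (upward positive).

Insert a hinge at B; M_B is the redundant, and each span becomes simply supported.
Discontinuity in slope at B on the released structure — sum the simple-span end rotations:
  span AB: point load 84.75 at a = 3.12: Pab(L + a)/(6LEI) = 146.7/EI
  span BC: UDL 11.1: wL³/(24EI) = 158.6/EI
  relative rotation θ_0 = (146.7 + 158.6)/EI = 305.3/EI
A unit hogging moment at B produces rotation L₁/(3EI) + L₂/(3EI) = 4.067/EI.
Slope continuity at B: θ_0 = M_B·4.067/EI, so M_B = 305.3/4.067 = 75.07 kN·m (hogging).
Span AB, ΣM about A with M_B applied at B: R_B^{AB}·5.2 = 264.4 + 75.07, so R_B^{AB} = 65.29 kN and R_A = 84.75 − 65.29 = 19.46 kN.
Span BC, ΣM about C: R_B^{BC}·7 = 271.9 + 75.07, so R_B^{BC} = 49.57 kN and R_C = 77.7 − 49.57 = 28.13 kN.
R_B = 65.29 + 49.57 = 114.9 kN.

R_B = 114.9 kN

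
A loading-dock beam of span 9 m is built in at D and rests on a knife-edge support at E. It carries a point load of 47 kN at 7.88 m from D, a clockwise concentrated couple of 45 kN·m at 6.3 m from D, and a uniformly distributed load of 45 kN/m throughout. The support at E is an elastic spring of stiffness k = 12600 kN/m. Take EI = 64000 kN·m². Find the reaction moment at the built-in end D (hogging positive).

M_D = 501.4 kN·m

Remove the prop at E; the released (primary) structure is a cantilever built in at D.
Free-end deflection of the primary structure under the applied loading (downward +):
  point load 47 at a = 7.88: Pa²(3L − a)/(6EI) = 9300/EI
  clockwise couple 45 at a = 6.3: M₀a(2L − a)/(2EI) = 1658/EI
  UDL 45: wL⁴/(8EI) = 36906/EI
  δ_0 = 47864/EI
Tip deflection under a unit load at E: L³/(3EI) = 243/EI.
With EI = 64000 kN·m²: δ_0 = 0.74788 m and δ_{EE} = 0.003797 m/kN.
Compatibility — the spring shortens by R_E/k under the reaction it provides: δ_0 − R_E·δ_{EE} = R_E/k. With 1/k = 0.000079 m/kN, R_E = δ_0 / (δ_{EE} + 1/k) = 0.74788 / (0.003797 + 0.000079) = 192.9 kN.
Moment equilibrium about D: M_D = Σ(load moments about D) − R_E·L = 2238 − 192.9×9 = 501.4 kN·m.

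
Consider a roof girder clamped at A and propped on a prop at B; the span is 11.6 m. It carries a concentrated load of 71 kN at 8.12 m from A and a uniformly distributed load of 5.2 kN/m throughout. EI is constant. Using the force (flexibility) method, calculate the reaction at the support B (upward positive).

R_B = 62.63 kN

Choose R_B as the redundant. The primary structure is the cantilever fixed at A.
Primary-structure tip deflection at B by superposition:
  point load 71 at a = 8.12: Pa²(3L − a)/(6EI) = 20816/EI
  UDL 5.2: wL⁴/(8EI) = 11769/EI
  δ_0 = 32586/EI
Tip deflection under a unit load at B: L³/(3EI) = 520.3/EI.
Compatibility at B: δ_0 − R_B·δ_{BB} = 0, so R_B = 32586/520.3 = 62.63 kN.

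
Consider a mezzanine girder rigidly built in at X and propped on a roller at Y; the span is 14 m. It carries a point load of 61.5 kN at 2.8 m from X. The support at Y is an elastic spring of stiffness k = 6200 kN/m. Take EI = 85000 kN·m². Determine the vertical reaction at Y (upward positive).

R_Y = 3.393 kN

Release the roller at Y. Primary structure: cantilever fixed at X.
Primary-structure tip deflection at Y by superposition:
  point load 61.5 at a = 2.8: Pa²(3L − a)/(6EI) = 3150/EI
Flexibility coefficient — unit upward force at Y: δ_{YY} = L³/(3EI) = 914.7/EI.
With EI = 85000 kN·m²: δ_0 = 0.03706 m and δ_{YY} = 0.010761 m/kN.
Compatibility — the spring shortens by R_Y/k under the reaction it provides: δ_0 − R_Y·δ_{YY} = R_Y/k. With 1/k = 0.000161 m/kN, R_Y = δ_0 / (δ_{YY} + 1/k) = 0.03706 / (0.010761 + 0.000161) = 3.393 kN.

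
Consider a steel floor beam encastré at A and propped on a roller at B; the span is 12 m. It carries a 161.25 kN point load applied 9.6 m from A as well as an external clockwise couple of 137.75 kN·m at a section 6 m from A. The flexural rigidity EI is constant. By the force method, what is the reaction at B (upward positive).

R_B = 126.4 kN

Choose R_B as the redundant. The primary structure is the cantilever fixed at A.
Deflection at B on the released cantilever, summing each load's contribution:
  point load 161.25 at a = 9.6: Pa²(3L − a)/(6EI) = 65388/EI
  clockwise couple 137.75 at a = 6: M₀a(2L − a)/(2EI) = 7438/EI
  δ_0 = 72826/EI
Flexibility coefficient — unit upward force at B: δ_{BB} = L³/(3EI) = 576/EI.
The prop prevents deflection at B: R_B = δ_0/δ_{BB} = 72826/576 = 126.4 kN.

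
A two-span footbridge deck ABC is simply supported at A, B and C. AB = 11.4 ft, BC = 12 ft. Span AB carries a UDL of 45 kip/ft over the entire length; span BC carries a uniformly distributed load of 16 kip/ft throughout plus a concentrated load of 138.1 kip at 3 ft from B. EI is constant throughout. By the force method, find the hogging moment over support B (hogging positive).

M_B = 643.3 kip·ft

Insert a hinge at B; M_B is the redundant, and each span becomes simply supported.
End slopes at the hinge B, treating each span as simply supported:
  span AB: UDL 45: wL³/(24EI) = 2778/EI
  span BC: UDL 16: wL³/(24EI) = 1152/EI
  span BC: point load 138.1 at a = 3: Pab(L + b)/(6LEI) = 1088/EI
  relative rotation θ_0 = (2778 + 2240)/EI = 5017/EI
A unit hogging moment at B produces rotation L₁/(3EI) + L₂/(3EI) = 7.8/EI.
Slope continuity at B: θ_0 = M_B·7.8/EI, so M_B = 5017/7.8 = 643.3 kip·ft (hogging).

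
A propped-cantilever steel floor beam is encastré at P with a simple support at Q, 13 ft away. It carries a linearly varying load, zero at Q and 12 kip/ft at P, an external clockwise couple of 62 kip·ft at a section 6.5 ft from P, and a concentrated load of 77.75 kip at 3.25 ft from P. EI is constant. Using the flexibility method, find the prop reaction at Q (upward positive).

R_Q = 27.65 kip

Choose R_Q as the redundant. The primary structure is the cantilever fixed at P.
Downward deflection at the released point Q due to the loads:
  triangular load, peak 12 at the fixed end: w₀L⁴/(30EI) = 11424/EI
  clockwise couple 62 at a = 6.5: M₀a(2L − a)/(2EI) = 3929/EI
  point load 77.75 at a = 3.25: Pa²(3L − a)/(6EI) = 4893/EI
  δ_0 = 20247/EI
Tip deflection under a unit load at Q: L³/(3EI) = 732.3/EI.
Compatibility at Q: δ_0 − R_Q·δ_{QQ} = 0, so R_Q = 20247/732.3 = 27.65 kip.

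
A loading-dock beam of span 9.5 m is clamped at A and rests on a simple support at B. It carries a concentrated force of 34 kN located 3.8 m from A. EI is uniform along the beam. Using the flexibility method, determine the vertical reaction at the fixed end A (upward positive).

R_A = 26.93 kN

Remove the prop at B; the released (primary) structure is a cantilever built in at A.
Downward deflection at the released point B due to the loads:
  point load 34 at a = 3.8: Pa²(3L − a)/(6EI) = 2021/EI
Flexibility coefficient — unit upward force at B: δ_{BB} = L³/(3EI) = 285.8/EI.
Compatibility at B: δ_0 − R_B·δ_{BB} = 0, so R_B = 2021/285.8 = 7.072 kN.
Vertical equilibrium: R_A = ΣP − R_B = 34 − 7.072 = 26.93 kN.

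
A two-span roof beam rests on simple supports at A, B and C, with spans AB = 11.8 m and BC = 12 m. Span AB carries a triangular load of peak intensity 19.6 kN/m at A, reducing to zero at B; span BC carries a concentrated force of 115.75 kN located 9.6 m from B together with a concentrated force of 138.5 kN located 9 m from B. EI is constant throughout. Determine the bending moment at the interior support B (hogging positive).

M_B = 244.4 kN·m

Take M_B as the redundant. Released structure: two simple spans AB and BC with a hinge at B.
End slopes at the hinge B, treating each span as simply supported:
  span AB: triangular load, peak 19.6: 7w₀L³/(360EI) = 626.2/EI
  span BC: point load 115.75 at a = 9.6: Pab(L + b)/(6LEI) = 533.4/EI
  span BC: point load 138.5 at a = 9: Pab(L + b)/(6LEI) = 779.1/EI
  relative rotation θ_0 = (626.2 + 1312)/EI = 1939/EI
A unit hogging moment at B produces rotation L₁/(3EI) + L₂/(3EI) = 7.933/EI.
Slope continuity at B: θ_0 = M_B·7.933/EI, so M_B = 1939/7.933 = 244.4 kN·m (hogging).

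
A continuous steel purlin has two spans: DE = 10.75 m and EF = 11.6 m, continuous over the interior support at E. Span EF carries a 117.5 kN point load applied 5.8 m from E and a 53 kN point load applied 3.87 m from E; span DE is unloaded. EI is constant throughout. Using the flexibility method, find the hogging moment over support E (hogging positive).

M_E = 191.7 kN·m

Insert a hinge at E; M_E is the redundant, and each span becomes simply supported.
Discontinuity in slope at E on the released structure — sum the simple-span end rotations:
  span EF: point load 117.5 at a = 5.8: Pab(L + b)/(6LEI) = 988.2/EI
  span EF: point load 53 at a = 3.87: Pab(L + b)/(6LEI) = 440.3/EI
  relative rotation θ_0 = (0 + 1429)/EI = 1429/EI
A unit hogging moment at E produces rotation L₁/(3EI) + L₂/(3EI) = 7.45/EI.
Compatibility: M_E·(L₁+L₂)/(3EI) = θ_0, giving M_E = 191.7 kN·m (hogging).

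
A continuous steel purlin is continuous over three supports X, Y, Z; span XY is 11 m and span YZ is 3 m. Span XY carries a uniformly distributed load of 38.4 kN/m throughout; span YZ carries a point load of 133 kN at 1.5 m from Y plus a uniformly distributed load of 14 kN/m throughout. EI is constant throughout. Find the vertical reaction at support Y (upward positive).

Insert a hinge at Y; M_Y is the redundant, and each span becomes simply supported.
Discontinuity in slope at Y on the released structure — sum the simple-span end rotations:
  span XY: UDL 38.4: wL³/(24EI) = 2130/EI
  span YZ: point load 133 at a = 1.5: Pab(L + b)/(6LEI) = 74.81/EI
  span YZ: UDL 14: wL³/(24EI) = 15.75/EI
  relative rotation θ_0 = (2130 + 90.56)/EI = 2220/EI
A unit hogging moment at Y produces rotation L₁/(3EI) + L₂/(3EI) = 4.667/EI.
Slope continuity at Y: θ_0 = M_Y·4.667/EI, so M_Y = 2220/4.667 = 475.7 kN·m (hogging).
Span XY, ΣM about X with M_Y applied at Y: R_Y^{XY}·11 = 2323 + 475.7, so R_Y^{XY} = 254.4 kN and R_X = 422.4 − 254.4 = 168 kN.
Span YZ, ΣM about Z: R_Y^{YZ}·3 = 262.5 + 475.7, so R_Y^{YZ} = 246.1 kN and R_Z = 175 − 246.1 = -71.08 kN.
R_Y = 254.4 + 246.1 = 500.5 kN.

R_Y = 500.5 kN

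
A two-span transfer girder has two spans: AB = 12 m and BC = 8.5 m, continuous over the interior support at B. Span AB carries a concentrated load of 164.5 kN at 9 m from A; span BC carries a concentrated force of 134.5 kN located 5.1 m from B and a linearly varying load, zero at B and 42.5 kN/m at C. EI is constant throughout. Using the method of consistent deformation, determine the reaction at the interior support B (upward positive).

R_B = 306.4 kN

Take M_B as the redundant. Released structure: two simple spans AB and BC with a hinge at B.
End slopes at the hinge B, treating each span as simply supported:
  span AB: point load 164.5 at a = 9: Pab(L + a)/(6LEI) = 1295/EI
  span BC: point load 134.5 at a = 5.1: Pab(L + b)/(6LEI) = 544.2/EI
  span BC: triangular load, peak 42.5: 7w₀L³/(360EI) = 507.5/EI
  relative rotation θ_0 = (1295 + 1052)/EI = 2347/EI
A unit hogging moment at B produces rotation L₁/(3EI) + L₂/(3EI) = 6.833/EI.
Compatibility: M_B·(L₁+L₂)/(3EI) = θ_0, giving M_B = 343.5 kN·m (hogging).
Span AB, ΣM about A with M_B applied at B: R_B^{AB}·12 = 1480 + 343.5, so R_B^{AB} = 152 kN and R_A = 164.5 − 152 = 12.5 kN.
Span BC, ΣM about C: R_B^{BC}·8.5 = 969.1 + 343.5, so R_B^{BC} = 154.4 kN and R_C = 315.1 − 154.4 = 160.7 kN.
R_B = 152 + 154.4 = 306.4 kN.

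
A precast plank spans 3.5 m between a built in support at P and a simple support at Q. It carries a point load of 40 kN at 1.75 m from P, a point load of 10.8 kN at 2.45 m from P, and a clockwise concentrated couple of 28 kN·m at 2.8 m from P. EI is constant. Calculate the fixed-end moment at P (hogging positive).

Release the roller at Q. Primary structure: cantilever fixed at P.
Deflection at Q on the released cantilever, summing each load's contribution:
  point load 40 at a = 1.75: Pa²(3L − a)/(6EI) = 178.6/EI
  point load 10.8 at a = 2.45: Pa²(3L − a)/(6EI) = 86.98/EI
  clockwise couple 28 at a = 2.8: M₀a(2L − a)/(2EI) = 164.6/EI
  δ_0 = 430.3/EI
Flexibility coefficient — unit upward force at Q: δ_{QQ} = L³/(3EI) = 14.29/EI.
Compatibility at Q: δ_0 − R_Q·δ_{QQ} = 0, so R_Q = 430.3/14.29 = 30.11 kN.
Moment equilibrium about P: M_P = Σ(load moments about P) − R_Q·L = 124.5 − 30.11×3.5 = 19.09 kN·m.

M_P = 19.09 kN·m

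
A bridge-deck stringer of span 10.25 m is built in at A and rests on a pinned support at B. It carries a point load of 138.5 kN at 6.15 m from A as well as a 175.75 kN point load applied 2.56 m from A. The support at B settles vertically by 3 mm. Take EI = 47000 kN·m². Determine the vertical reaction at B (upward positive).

Release the roller at B. Primary structure: cantilever fixed at A.
Downward deflection at the released point B due to the loads:
  point load 138.5 at a = 6.15: Pa²(3L − a)/(6EI) = 21478/EI
  point load 175.75 at a = 2.56: Pa²(3L − a)/(6EI) = 5412/EI
  δ_0 = 26889/EI
Tip deflection under a unit load at B: L³/(3EI) = 359/EI.
With EI = 47000 kN·m²: δ_0 = 0.57211 m and δ_{BB} = 0.007638 m/kN.
Compatibility — the beam at B must follow the support down by 0.003 m: δ_0 − R_B·δ_{BB} = 0.003, so R_B = (0.57211 − 0.003)/0.007638 = 74.51 kN.

R_B = 74.51 kN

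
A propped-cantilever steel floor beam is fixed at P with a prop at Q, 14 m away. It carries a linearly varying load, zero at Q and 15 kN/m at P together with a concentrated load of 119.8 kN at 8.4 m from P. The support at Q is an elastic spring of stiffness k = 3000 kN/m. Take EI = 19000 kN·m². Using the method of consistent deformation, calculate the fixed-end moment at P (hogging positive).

Choose R_Q as the redundant. The primary structure is the cantilever fixed at P.
Deflection at Q on the released cantilever, summing each load's contribution:
  triangular load, peak 15 at the fixed end: w₀L⁴/(30EI) = 19208/EI
  point load 119.8 at a = 8.4: Pa²(3L − a)/(6EI) = 47337/EI
  δ_0 = 66545/EI
Tip deflection under a unit load at Q: L³/(3EI) = 914.7/EI.
With EI = 19000 kN·m²: δ_0 = 3.5024 m and δ_{QQ} = 0.04814 m/kN.
Compatibility — the spring shortens by R_Q/k under the reaction it provides: δ_0 − R_Q·δ_{QQ} = R_Q/k. With 1/k = 0.000333 m/kN, R_Q = δ_0 / (δ_{QQ} + 1/k) = 3.5024 / (0.04814 + 0.000333) = 72.25 kN.
Moment equilibrium about P: M_P = Σ(load moments about P) − R_Q·L = 1496 − 72.25×14 = 484.8 kN·m.

M_P = 484.8 kN·m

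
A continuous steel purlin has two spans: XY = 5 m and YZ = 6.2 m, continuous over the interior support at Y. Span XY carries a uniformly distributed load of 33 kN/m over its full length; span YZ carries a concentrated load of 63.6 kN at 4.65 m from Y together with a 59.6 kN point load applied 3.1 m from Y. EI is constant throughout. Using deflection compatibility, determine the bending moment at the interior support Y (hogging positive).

M_Y = 110 kN·m

Insert a hinge at Y; M_Y is the redundant, and each span becomes simply supported.
End slopes at the hinge Y, treating each span as simply supported:
  span XY: UDL 33: wL³/(24EI) = 171.9/EI
  span YZ: point load 63.6 at a = 4.65: Pab(L + b)/(6LEI) = 95.5/EI
  span YZ: point load 59.6 at a = 3.1: Pab(L + b)/(6LEI) = 143.2/EI
  relative rotation θ_0 = (171.9 + 238.7)/EI = 410.6/EI
A unit hogging moment at Y produces rotation L₁/(3EI) + L₂/(3EI) = 3.733/EI.
Compatibility: M_Y·(L₁+L₂)/(3EI) = θ_0, giving M_Y = 110 kN·m (hogging).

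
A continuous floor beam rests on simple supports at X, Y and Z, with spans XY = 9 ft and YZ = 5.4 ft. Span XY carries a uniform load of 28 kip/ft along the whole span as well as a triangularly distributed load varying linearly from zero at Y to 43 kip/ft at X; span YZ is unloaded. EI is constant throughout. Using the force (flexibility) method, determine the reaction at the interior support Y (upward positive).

R_Y = 280.6 kip

Release continuity at Y by inserting a hinge; the redundant is the internal moment M_Y. The primary structure is two simply-supported spans XY and YZ.
End slopes at the hinge Y, treating each span as simply supported:
  span XY: UDL 28: wL³/(24EI) = 850.5/EI
  span XY: triangular load, peak 43: 7w₀L³/(360EI) = 609.5/EI
  relative rotation θ_0 = (1460 + 0)/EI = 1460/EI
A unit hogging moment at Y produces rotation L₁/(3EI) + L₂/(3EI) = 4.8/EI.
Slope continuity at Y: θ_0 = M_Y·4.8/EI, so M_Y = 1460/4.8 = 304.2 kip·ft (hogging).
Span XY, ΣM about X with M_Y applied at Y: R_Y^{XY}·9 = 1714 + 304.2, so R_Y^{XY} = 224.3 kip and R_X = 445.5 − 224.3 = 221.2 kip.
Span YZ, ΣM about Z: R_Y^{YZ}·5.4 = 0 + 304.2, so R_Y^{YZ} = 56.33 kip and R_Z = 0 − 56.33 = -56.33 kip.
R_Y = 224.3 + 56.33 = 280.6 kip.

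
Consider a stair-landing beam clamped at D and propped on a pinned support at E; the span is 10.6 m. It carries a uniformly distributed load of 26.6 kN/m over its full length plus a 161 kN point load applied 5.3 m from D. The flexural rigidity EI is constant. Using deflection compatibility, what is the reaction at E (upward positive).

Take the reaction at E as the redundant and release it; the primary structure is a cantilever fixed at D.
Free-end deflection of the primary structure under the applied loading (downward +):
  UDL 26.6: wL⁴/(8EI) = 41977/EI
  point load 161 at a = 5.3: Pa²(3L − a)/(6EI) = 19974/EI
  δ_0 = 61952/EI
Flexibility coefficient — unit upward force at E: δ_{EE} = L³/(3EI) = 397/EI.
Compatibility at E: δ_0 − R_E·δ_{EE} = 0, so R_E = 61952/397 = 156 kN.

R_E = 156 kN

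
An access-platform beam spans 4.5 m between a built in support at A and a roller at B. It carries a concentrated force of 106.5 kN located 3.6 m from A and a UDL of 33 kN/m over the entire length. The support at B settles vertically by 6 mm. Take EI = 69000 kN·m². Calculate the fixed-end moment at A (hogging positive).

Choose R_B as the redundant. The primary structure is the cantilever fixed at A.
Primary-structure tip deflection at B by superposition:
  point load 106.5 at a = 3.6: Pa²(3L − a)/(6EI) = 2277/EI
  UDL 33: wL⁴/(8EI) = 1692/EI
  δ_0 = 3969/EI
Flexibility coefficient — unit upward force at B: δ_{BB} = L³/(3EI) = 30.38/EI.
With EI = 69000 kN·m²: δ_0 = 0.05752 m and δ_{BB} = 0.00044 m/kN.
Compatibility — the beam at B must follow the support down by 0.006 m: δ_0 − R_B·δ_{BB} = 0.006, so R_B = (0.05752 − 0.006)/0.00044 = 117 kN.
Moment equilibrium about A: M_A = Σ(load moments about A) − R_B·L = 717.5 − 117×4.5 = 190.9 kN·m.

M_A = 190.9 kN·m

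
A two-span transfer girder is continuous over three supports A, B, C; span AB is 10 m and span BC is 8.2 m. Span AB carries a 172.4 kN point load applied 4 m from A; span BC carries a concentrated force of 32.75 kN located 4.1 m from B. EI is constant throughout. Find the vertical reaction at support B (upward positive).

R_B = 125.7 kN

Release continuity at B by inserting a hinge; the redundant is the internal moment M_B. The primary structure is two simply-supported spans AB and BC.
Rotations at B on the released spans (each span's end-slope, ×1/EI):
  span AB: point load 172.4 at a = 4: Pab(L + a)/(6LEI) = 965.4/EI
  span BC: point load 32.75 at a = 4.1: Pab(L + b)/(6LEI) = 137.6/EI
  relative rotation θ_0 = (965.4 + 137.6)/EI = 1103/EI
A unit hogging moment at B produces rotation L₁/(3EI) + L₂/(3EI) = 6.067/EI.
Compatibility: M_B·(L₁+L₂)/(3EI) = θ_0, giving M_B = 181.8 kN·m (hogging).
Span AB, ΣM about A with M_B applied at B: R_B^{AB}·10 = 689.6 + 181.8, so R_B^{AB} = 87.14 kN and R_A = 172.4 − 87.14 = 85.26 kN.
Span BC, ΣM about C: R_B^{BC}·8.2 = 134.3 + 181.8, so R_B^{BC} = 38.55 kN and R_C = 32.75 − 38.55 = -5.799 kN.
R_B = 87.14 + 38.55 = 125.7 kN.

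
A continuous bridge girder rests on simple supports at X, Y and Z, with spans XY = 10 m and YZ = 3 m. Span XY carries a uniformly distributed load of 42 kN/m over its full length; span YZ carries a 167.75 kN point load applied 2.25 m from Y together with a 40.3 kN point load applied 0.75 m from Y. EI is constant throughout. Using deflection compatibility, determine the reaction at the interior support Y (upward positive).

R_Y = 465 kN

Take M_Y as the redundant. Released structure: two simple spans XY and YZ with a hinge at Y.
Discontinuity in slope at Y on the released structure — sum the simple-span end rotations:
  span XY: UDL 42: wL³/(24EI) = 1750/EI
  span YZ: point load 167.75 at a = 2.25: Pab(L + b)/(6LEI) = 58.97/EI
  span YZ: point load 40.3 at a = 0.75: Pab(L + b)/(6LEI) = 19.84/EI
  relative rotation θ_0 = (1750 + 78.81)/EI = 1829/EI
A unit hogging moment at Y produces rotation L₁/(3EI) + L₂/(3EI) = 4.333/EI.
Slope continuity at Y: θ_0 = M_Y·4.333/EI, so M_Y = 1829/4.333 = 422 kN·m (hogging).
Span XY, ΣM about X with M_Y applied at Y: R_Y^{XY}·10 = 2100 + 422, so R_Y^{XY} = 252.2 kN and R_X = 420 − 252.2 = 167.8 kN.
Span YZ, ΣM about Z: R_Y^{YZ}·3 = 216.5 + 422, so R_Y^{YZ} = 212.8 kN and R_Z = 208.1 − 212.8 = -4.79 kN.
R_Y = 252.2 + 212.8 = 465 kN.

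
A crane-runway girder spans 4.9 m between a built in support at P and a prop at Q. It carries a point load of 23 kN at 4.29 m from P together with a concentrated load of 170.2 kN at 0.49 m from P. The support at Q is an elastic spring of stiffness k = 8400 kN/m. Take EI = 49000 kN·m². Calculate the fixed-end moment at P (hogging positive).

M_P = 91.66 kN·m

Take the reaction at Q as the redundant and release it; the primary structure is a cantilever fixed at P.
Downward deflection at the released point Q due to the loads:
  point load 23 at a = 4.29: Pa²(3L − a)/(6EI) = 734.4/EI
  point load 170.2 at a = 0.49: Pa²(3L − a)/(6EI) = 96.78/EI
  δ_0 = 831.2/EI
Flexibility coefficient — unit upward force at Q: δ_{QQ} = L³/(3EI) = 39.22/EI.
With EI = 49000 kN·m²: δ_0 = 0.016963 m and δ_{QQ} = 0.0008 m/kN.
Compatibility — the spring shortens by R_Q/k under the reaction it provides: δ_0 − R_Q·δ_{QQ} = R_Q/k. With 1/k = 0.000119 m/kN, R_Q = δ_0 / (δ_{QQ} + 1/k) = 0.016963 / (0.0008 + 0.000119) = 18.45 kN.
Moment equilibrium about P: M_P = Σ(load moments about P) − R_Q·L = 182.1 − 18.45×4.9 = 91.66 kN·m.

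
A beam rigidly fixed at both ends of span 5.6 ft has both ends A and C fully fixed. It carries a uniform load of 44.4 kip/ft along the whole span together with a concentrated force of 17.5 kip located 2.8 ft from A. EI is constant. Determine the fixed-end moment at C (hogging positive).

Release both end moments; the primary structure is a simply-supported span AC with redundants M_A and M_C.
On the primary (simply-supported) span, the end slopes from the loading are:
  at A: UDL 44.4: wL³/(24EI) = 324.9/EI
  at C: UDL 44.4: wL³/(24EI) = 324.9/EI
  at A: point load 17.5 at a = 2.8: Pab(L + b)/(6LEI) = 34.3/EI
  at C: point load 17.5 at a = 2.8: Pab(L + a)/(6LEI) = 34.3/EI
  θ_A0 = 359.2/EI,  θ_C0 = 359.2/EI
Flexibility coefficients: a unit moment at one end gives L/(3EI) there and L/(6EI) at the far end, so f₁₁ = f₂₂ = 1.867/EI and f₁₂ = f₂₁ = 0.9333/EI.
Compatibility — zero rotation at each built-in end:
  1.867 M_A + 0.9333 M_C = 359.2
  0.9333 M_A + 1.867 M_C = 359.2
Solving the pair gives M_A = 128.3 kip·ft and M_C = 128.3 kip·ft (hogging).

M_C = 128.3 kip·ft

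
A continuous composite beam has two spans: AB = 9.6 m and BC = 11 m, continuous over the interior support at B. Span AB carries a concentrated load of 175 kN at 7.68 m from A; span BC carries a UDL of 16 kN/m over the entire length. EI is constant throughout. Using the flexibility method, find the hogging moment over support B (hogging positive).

Take M_B as the redundant. Released structure: two simple spans AB and BC with a hinge at B.
End slopes at the hinge B, treating each span as simply supported:
  span AB: point load 175 at a = 7.68: Pab(L + a)/(6LEI) = 774.1/EI
  span BC: UDL 16: wL³/(24EI) = 887.3/EI
  relative rotation θ_0 = (774.1 + 887.3)/EI = 1661/EI
A unit hogging moment at B produces rotation L₁/(3EI) + L₂/(3EI) = 6.867/EI.
Slope continuity at B: θ_0 = M_B·6.867/EI, so M_B = 1661/6.867 = 242 kN·m (hogging).

M_B = 242 kN·m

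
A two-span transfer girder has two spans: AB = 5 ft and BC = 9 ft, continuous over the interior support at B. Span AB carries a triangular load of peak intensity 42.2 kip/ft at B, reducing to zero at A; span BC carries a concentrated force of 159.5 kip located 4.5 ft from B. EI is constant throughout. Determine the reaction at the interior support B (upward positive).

Insert a hinge at B; M_B is the redundant, and each span becomes simply supported.
Discontinuity in slope at B on the released structure — sum the simple-span end rotations:
  span AB: triangular load, peak 42.2: w₀L³/(45EI) = 117.2/EI
  span BC: point load 159.5 at a = 4.5: Pab(L + b)/(6LEI) = 807.5/EI
  relative rotation θ_0 = (117.2 + 807.5)/EI = 924.7/EI
A unit hogging moment at B produces rotation L₁/(3EI) + L₂/(3EI) = 4.667/EI.
Compatibility: M_B·(L₁+L₂)/(3EI) = θ_0, giving M_B = 198.1 kip·ft (hogging).
Span AB, ΣM about A with M_B applied at B: R_B^{AB}·5 = 351.7 + 198.1, so R_B^{AB} = 110 kip and R_A = 105.5 − 110 = -4.463 kip.
Span BC, ΣM about C: R_B^{BC}·9 = 717.8 + 198.1, so R_B^{BC} = 101.8 kip and R_C = 159.5 − 101.8 = 57.73 kip.
R_B = 110 + 101.8 = 211.7 kip.

R_B = 211.7 kip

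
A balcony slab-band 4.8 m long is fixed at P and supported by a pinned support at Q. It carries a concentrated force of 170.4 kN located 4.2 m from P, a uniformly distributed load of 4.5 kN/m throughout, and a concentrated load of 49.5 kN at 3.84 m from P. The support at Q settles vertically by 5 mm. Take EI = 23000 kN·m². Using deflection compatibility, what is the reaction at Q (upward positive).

R_Q = 178.4 kN

Take the reaction at Q as the redundant and release it; the primary structure is a cantilever fixed at P.
Deflection at Q on the released cantilever, summing each load's contribution:
  point load 170.4 at a = 4.2: Pa²(3L − a)/(6EI) = 5110/EI
  UDL 4.5: wL⁴/(8EI) = 298.6/EI
  point load 49.5 at a = 3.84: Pa²(3L − a)/(6EI) = 1285/EI
  δ_0 = 6693/EI
Tip deflection under a unit load at Q: L³/(3EI) = 36.86/EI.
With EI = 23000 kN·m²: δ_0 = 0.29101 m and δ_{QQ} = 0.001603 m/kN.
Compatibility — the beam at Q must follow the support down by 0.005 m: δ_0 − R_Q·δ_{QQ} = 0.005, so R_Q = (0.29101 − 0.005)/0.001603 = 178.4 kN.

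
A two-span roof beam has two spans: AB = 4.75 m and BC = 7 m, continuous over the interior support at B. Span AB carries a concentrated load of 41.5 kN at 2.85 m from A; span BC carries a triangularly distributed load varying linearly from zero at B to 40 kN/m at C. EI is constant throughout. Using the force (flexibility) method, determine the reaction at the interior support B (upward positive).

R_B = 101 kN

Insert a hinge at B; M_B is the redundant, and each span becomes simply supported.
End slopes at the hinge B, treating each span as simply supported:
  span AB: point load 41.5 at a = 2.85: Pab(L + a)/(6LEI) = 59.93/EI
  span BC: triangular load, peak 40: 7w₀L³/(360EI) = 266.8/EI
  relative rotation θ_0 = (59.93 + 266.8)/EI = 326.7/EI
A unit hogging moment at B produces rotation L₁/(3EI) + L₂/(3EI) = 3.917/EI.
Slope continuity at B: θ_0 = M_B·3.917/EI, so M_B = 326.7/3.917 = 83.41 kN·m (hogging).
Span AB, ΣM about A with M_B applied at B: R_B^{AB}·4.75 = 118.3 + 83.41, so R_B^{AB} = 42.46 kN and R_A = 41.5 − 42.46 = -0.9608 kN.
Span BC, ΣM about C: R_B^{BC}·7 = 326.7 + 83.41, so R_B^{BC} = 58.58 kN and R_C = 140 − 58.58 = 81.42 kN.
R_B = 42.46 + 58.58 = 101 kN.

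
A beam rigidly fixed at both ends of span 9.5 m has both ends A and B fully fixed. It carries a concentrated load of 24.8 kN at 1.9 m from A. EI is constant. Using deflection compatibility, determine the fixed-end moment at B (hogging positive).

M_B = 7.539 kN·m

Take the two fixed-end moments M_A, M_B as redundants; the released structure is the simple span AB.
End rotations of the released simple span under the applied load (×1/EI):
  at A: point load 24.8 at a = 1.9: Pab(L + b)/(6LEI) = 107.4/EI
  at B: point load 24.8 at a = 1.9: Pab(L + a)/(6LEI) = 71.62/EI
  θ_A0 = 107.4/EI,  θ_B0 = 71.62/EI
Flexibility coefficients: a unit moment at one end gives L/(3EI) there and L/(6EI) at the far end, so f₁₁ = f₂₂ = 3.167/EI and f₁₂ = f₂₁ = 1.583/EI.
Compatibility — zero rotation at each built-in end:
  3.167 M_A + 1.583 M_B = 107.4
  1.583 M_A + 3.167 M_B = 71.62
Solving the pair gives M_A = 30.16 kN·m and M_B = 7.539 kN·m (hogging).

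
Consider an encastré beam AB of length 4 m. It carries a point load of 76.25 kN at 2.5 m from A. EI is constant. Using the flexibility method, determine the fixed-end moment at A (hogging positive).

M_A = 26.81 kN·m

Take the two fixed-end moments M_A, M_B as redundants; the released structure is the simple span AB.
On the primary (simply-supported) span, the end slopes from the loading are:
  at A: point load 76.25 at a = 2.5: Pab(L + b)/(6LEI) = 65.53/EI
  at B: point load 76.25 at a = 2.5: Pab(L + a)/(6LEI) = 77.44/EI
  θ_A0 = 65.53/EI,  θ_B0 = 77.44/EI
Flexibility coefficients: a unit moment at one end gives L/(3EI) there and L/(6EI) at the far end, so f₁₁ = f₂₂ = 1.333/EI and f₁₂ = f₂₁ = 0.6667/EI.
Compatibility — zero rotation at each built-in end:
  1.333 M_A + 0.6667 M_B = 65.53
  0.6667 M_A + 1.333 M_B = 77.44
Solving the pair gives M_A = 26.81 kN·m and M_B = 44.68 kN·m (hogging).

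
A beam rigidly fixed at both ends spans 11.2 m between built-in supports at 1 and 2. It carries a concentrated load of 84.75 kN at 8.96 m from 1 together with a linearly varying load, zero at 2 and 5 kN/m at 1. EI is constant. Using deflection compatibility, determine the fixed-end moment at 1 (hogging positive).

M_1 = 61.73 kN·m

Release both end moments; the primary structure is a simply-supported span 12 with redundants M_1 and M_2.
Simple-span end rotations at 1 and 2 under the given loads:
  at 1: point load 84.75 at a = 8.96: Pab(L + b)/(6LEI) = 340.2/EI
  at 2: point load 84.75 at a = 8.96: Pab(L + a)/(6LEI) = 510.3/EI
  at 1: triangular load, peak 5: w₀L³/(45EI) = 156.1/EI
  at 2: triangular load, peak 5: 7w₀L³/(360EI) = 136.6/EI
  θ_10 = 496.3/EI,  θ_20 = 646.9/EI
Flexibility coefficients: a unit moment at one end gives L/(3EI) there and L/(6EI) at the far end, so f₁₁ = f₂₂ = 3.733/EI and f₁₂ = f₂₁ = 1.867/EI.
Compatibility — zero rotation at each built-in end:
  3.733 M_1 + 1.867 M_2 = 496.3
  1.867 M_1 + 3.733 M_2 = 646.9
Solving the pair gives M_1 = 61.73 kN·m and M_2 = 142.4 kN·m (hogging).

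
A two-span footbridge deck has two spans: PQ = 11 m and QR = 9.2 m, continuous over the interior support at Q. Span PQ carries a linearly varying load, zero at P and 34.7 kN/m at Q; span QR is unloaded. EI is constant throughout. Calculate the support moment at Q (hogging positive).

Release continuity at Q by inserting a hinge; the redundant is the internal moment M_Q. The primary structure is two simply-supported spans PQ and QR.
End slopes at the hinge Q, treating each span as simply supported:
  span PQ: triangular load, peak 34.7: w₀L³/(45EI) = 1026/EI
  relative rotation θ_0 = (1026 + 0)/EI = 1026/EI
A unit hogging moment at Q produces rotation L₁/(3EI) + L₂/(3EI) = 6.733/EI.
Slope continuity at Q: θ_0 = M_Q·6.733/EI, so M_Q = 1026/6.733 = 152.4 kN·m (hogging).

M_Q = 152.4 kN·m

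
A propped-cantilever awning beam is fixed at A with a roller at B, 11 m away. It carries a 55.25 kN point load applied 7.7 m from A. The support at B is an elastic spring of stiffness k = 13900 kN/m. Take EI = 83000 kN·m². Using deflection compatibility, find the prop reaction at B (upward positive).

Take the reaction at B as the redundant and release it; the primary structure is a cantilever fixed at A.
Deflection at B on the released cantilever, summing each load's contribution:
  point load 55.25 at a = 7.7: Pa²(3L − a)/(6EI) = 13813/EI
Flexibility coefficient — unit upward force at B: δ_{BB} = L³/(3EI) = 443.7/EI.
With EI = 83000 kN·m²: δ_0 = 0.16642 m and δ_{BB} = 0.005345 m/kN.
Compatibility — the spring shortens by R_B/k under the reaction it provides: δ_0 − R_B·δ_{BB} = R_B/k. With 1/k = 0.000072 m/kN, R_B = δ_0 / (δ_{BB} + 1/k) = 0.16642 / (0.005345 + 0.000072) = 30.72 kN.

R_B = 30.72 kN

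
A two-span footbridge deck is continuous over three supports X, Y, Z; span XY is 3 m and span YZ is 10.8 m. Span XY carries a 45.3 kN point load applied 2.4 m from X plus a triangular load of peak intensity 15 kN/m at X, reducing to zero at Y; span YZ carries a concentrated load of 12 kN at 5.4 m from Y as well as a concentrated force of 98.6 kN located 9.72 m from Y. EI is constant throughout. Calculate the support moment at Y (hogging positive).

M_Y = 66.24 kN·m

Take M_Y as the redundant. Released structure: two simple spans XY and YZ with a hinge at Y.
End slopes at the hinge Y, treating each span as simply supported:
  span XY: point load 45.3 at a = 2.4: Pab(L + a)/(6LEI) = 19.57/EI
  span XY: triangular load, peak 15: 7w₀L³/(360EI) = 7.875/EI
  span YZ: point load 12 at a = 5.4: Pab(L + b)/(6LEI) = 87.48/EI
  span YZ: point load 98.6 at a = 9.72: Pab(L + b)/(6LEI) = 189.8/EI
  relative rotation θ_0 = (27.44 + 277.2)/EI = 304.7/EI
A unit hogging moment at Y produces rotation L₁/(3EI) + L₂/(3EI) = 4.6/EI.
Slope continuity at Y: θ_0 = M_Y·4.6/EI, so M_Y = 304.7/4.6 = 66.24 kN·m (hogging).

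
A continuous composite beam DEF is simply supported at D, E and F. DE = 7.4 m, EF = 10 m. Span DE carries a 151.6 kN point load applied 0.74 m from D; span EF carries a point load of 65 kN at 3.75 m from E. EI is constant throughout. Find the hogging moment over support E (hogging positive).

Release continuity at E by inserting a hinge; the redundant is the internal moment M_E. The primary structure is two simply-supported spans DE and EF.
Rotations at E on the released spans (each span's end-slope, ×1/EI):
  span DE: point load 151.6 at a = 0.74: Pab(L + a)/(6LEI) = 137/EI
  span EF: point load 65 at a = 3.75: Pab(L + b)/(6LEI) = 412.6/EI
  relative rotation θ_0 = (137 + 412.6)/EI = 549.6/EI
A unit hogging moment at E produces rotation L₁/(3EI) + L₂/(3EI) = 5.8/EI.
Slope continuity at E: θ_0 = M_E·5.8/EI, so M_E = 549.6/5.8 = 94.75 kN·m (hogging).

M_E = 94.75 kN·m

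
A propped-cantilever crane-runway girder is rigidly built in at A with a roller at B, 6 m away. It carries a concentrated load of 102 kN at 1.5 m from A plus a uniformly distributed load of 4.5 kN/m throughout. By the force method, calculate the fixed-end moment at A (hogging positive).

Remove the prop at B; the released (primary) structure is a cantilever built in at A.
Downward deflection at the released point B due to the loads:
  point load 102 at a = 1.5: Pa²(3L − a)/(6EI) = 631.1/EI
  UDL 4.5: wL⁴/(8EI) = 729/EI
  δ_0 = 1360/EI
Tip deflection under a unit load at B: L³/(3EI) = 72/EI.
The prop prevents deflection at B: R_B = δ_0/δ_{BB} = 1360/72 = 18.89 kN.
Moment equilibrium about A: M_A = Σ(load moments about A) − R_B·L = 234 − 18.89×6 = 120.7 kN·m.

M_A = 120.7 kN·m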